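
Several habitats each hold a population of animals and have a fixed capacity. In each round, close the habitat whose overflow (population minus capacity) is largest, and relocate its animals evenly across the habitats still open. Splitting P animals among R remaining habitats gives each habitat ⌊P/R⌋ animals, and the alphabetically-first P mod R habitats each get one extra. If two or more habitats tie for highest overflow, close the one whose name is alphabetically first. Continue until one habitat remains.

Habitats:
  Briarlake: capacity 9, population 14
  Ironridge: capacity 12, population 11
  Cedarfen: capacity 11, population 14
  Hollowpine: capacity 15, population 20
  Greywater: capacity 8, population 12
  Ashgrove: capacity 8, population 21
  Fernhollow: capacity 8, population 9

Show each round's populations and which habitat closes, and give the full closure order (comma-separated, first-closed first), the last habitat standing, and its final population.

Closure order: Ashgrove, Briarlake, Cedarfen, Greywater, Fernhollow, Hollowpine
Last habitat: Ironridge with 101 animals

Round 1: Ashgrove=21 Briarlake=14 Cedarfen=14 Fernhollow=9 Greywater=12 Hollowpine=20 Ironridge=11 → close Ashgrove (overflow 13)
  21÷6 = 3 each, +1 to first 3
Round 2: Briarlake=18 Cedarfen=18 Fernhollow=13 Greywater=15 Hollowpine=23 Ironridge=14 → close Briarlake (overflow 9)
  18÷5 = 3 each, +1 to first 3
Round 3: Cedarfen=22 Fernhollow=17 Greywater=19 Hollowpine=26 Ironridge=17 → close Cedarfen (overflow 11)
  22÷4 = 5 each, +1 to first 2
Round 4: Fernhollow=23 Greywater=25 Hollowpine=31 Ironridge=22 → close Greywater (overflow 17)
  25÷3 = 8 each, +1 to first 1
Round 5: Fernhollow=32 Hollowpine=39 Ironridge=30 → close Fernhollow (overflow 24)
  32÷2 = 16 each, +1 to first 0
Round 6: Hollowpine=55 Ironridge=46 → close Hollowpine (overflow 40)
  55÷1 = 55 each, +1 to first 0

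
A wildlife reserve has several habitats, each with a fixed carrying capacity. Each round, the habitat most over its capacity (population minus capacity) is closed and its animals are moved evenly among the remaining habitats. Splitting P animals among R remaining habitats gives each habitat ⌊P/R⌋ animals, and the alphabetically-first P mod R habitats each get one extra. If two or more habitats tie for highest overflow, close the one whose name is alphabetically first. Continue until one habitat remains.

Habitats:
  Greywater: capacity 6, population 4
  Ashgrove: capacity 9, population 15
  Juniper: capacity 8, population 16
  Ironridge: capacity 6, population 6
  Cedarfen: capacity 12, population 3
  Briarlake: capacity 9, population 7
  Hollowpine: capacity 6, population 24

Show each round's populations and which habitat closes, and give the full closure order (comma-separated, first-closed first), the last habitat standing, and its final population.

Closure order: Hollowpine, Juniper, Ashgrove, Ironridge, Briarlake, Greywater
Last habitat: Cedarfen with 75 animals

Round 1: Ashgrove=15 Briarlake=7 Cedarfen=3 Greywater=4 Hollowpine=24 Ironridge=6 Juniper=16 → close Hollowpine (overflow 18)
  24÷6 = 4 each, +1 to first 0
Round 2: Ashgrove=19 Briarlake=11 Cedarfen=7 Greywater=8 Ironridge=10 Juniper=20 → close Juniper (overflow 12)
  20÷5 = 4 each, +1 to first 0
Round 3: Ashgrove=23 Briarlake=15 Cedarfen=11 Greywater=12 Ironridge=14 → close Ashgrove (overflow 14)
  23÷4 = 5 each, +1 to first 3
Round 4: Briarlake=21 Cedarfen=17 Greywater=18 Ironridge=19 → close Ironridge (overflow 13)
  19÷3 = 6 each, +1 to first 1
Round 5: Briarlake=28 Cedarfen=23 Greywater=24 → close Briarlake (overflow 19)
  28÷2 = 14 each, +1 to first 0
Round 6: Cedarfen=37 Greywater=38 → close Greywater (overflow 32)
  38÷1 = 38 each, +1 to first 0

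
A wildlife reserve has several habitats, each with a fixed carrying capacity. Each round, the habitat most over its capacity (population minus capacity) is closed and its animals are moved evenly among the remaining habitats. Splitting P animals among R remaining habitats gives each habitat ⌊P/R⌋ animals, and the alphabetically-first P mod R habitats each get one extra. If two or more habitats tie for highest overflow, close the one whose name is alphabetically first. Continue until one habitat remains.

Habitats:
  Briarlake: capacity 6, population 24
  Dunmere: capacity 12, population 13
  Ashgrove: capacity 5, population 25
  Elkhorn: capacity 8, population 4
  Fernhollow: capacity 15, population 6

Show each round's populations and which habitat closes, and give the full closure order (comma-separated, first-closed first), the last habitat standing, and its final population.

Closure order: Ashgrove, Briarlake, Dunmere, Elkhorn
Last habitat: Fernhollow with 72 animals

Round 1: Ashgrove=25 Briarlake=24 Dunmere=13 Elkhorn=4 Fernhollow=6 → close Ashgrove (overflow 20)
  25÷4 = 6 each, +1 to first 1
Round 2: Briarlake=31 Dunmere=19 Elkhorn=10 Fernhollow=12 → close Briarlake (overflow 25)
  31÷3 = 10 each, +1 to first 1
Round 3: Dunmere=30 Elkhorn=20 Fernhollow=22 → close Dunmere (overflow 18)
  30÷2 = 15 each, +1 to first 0
Round 4: Elkhorn=35 Fernhollow=37 → close Elkhorn (overflow 27)
  35÷1 = 35 each, +1 to first 0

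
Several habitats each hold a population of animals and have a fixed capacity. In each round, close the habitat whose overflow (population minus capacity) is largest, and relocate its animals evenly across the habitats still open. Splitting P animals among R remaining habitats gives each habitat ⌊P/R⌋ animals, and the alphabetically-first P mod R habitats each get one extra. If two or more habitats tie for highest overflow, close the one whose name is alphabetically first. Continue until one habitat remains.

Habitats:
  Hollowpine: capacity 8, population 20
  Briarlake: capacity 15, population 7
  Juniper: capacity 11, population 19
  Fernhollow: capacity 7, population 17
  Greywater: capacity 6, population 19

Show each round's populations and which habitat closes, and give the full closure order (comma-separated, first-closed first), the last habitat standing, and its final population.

Round 1: Briarlake=7 Fernhollow=17 Greywater=19 Hollowpine=20 Juniper=19 → close Greywater (overflow 13)
  19÷4 = 4 each, +1 to first 3
Round 2: Briarlake=12 Fernhollow=22 Hollowpine=25 Juniper=23 → close Hollowpine (overflow 17)
  25÷3 = 8 each, +1 to first 1
Round 3: Briarlake=21 Fernhollow=30 Juniper=31 → close Fernhollow (overflow 23)
  30÷2 = 15 each, +1 to first 0
Round 4: Briarlake=36 Juniper=46 → close Juniper (overflow 35)
  46÷1 = 46 each, +1 to first 0

Closure order: Greywater, Hollowpine, Fernhollow, Juniper
Last habitat: Briarlake with 82 animals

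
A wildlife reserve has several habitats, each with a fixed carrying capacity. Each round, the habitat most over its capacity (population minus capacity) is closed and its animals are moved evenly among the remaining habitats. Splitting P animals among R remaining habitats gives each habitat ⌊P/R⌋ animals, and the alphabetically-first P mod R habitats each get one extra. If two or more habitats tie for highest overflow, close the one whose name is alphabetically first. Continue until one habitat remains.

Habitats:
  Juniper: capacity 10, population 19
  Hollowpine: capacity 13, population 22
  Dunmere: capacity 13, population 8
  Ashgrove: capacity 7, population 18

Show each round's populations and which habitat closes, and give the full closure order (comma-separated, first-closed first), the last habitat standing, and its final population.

Round 1: Ashgrove=18 Dunmere=8 Hollowpine=22 Juniper=19 → close Ashgrove (overflow 11)
  18÷3 = 6 each, +1 to first 0
Round 2: Dunmere=14 Hollowpine=28 Juniper=25 → close Hollowpine (overflow 15)
  28÷2 = 14 each, +1 to first 0
Round 3: Dunmere=28 Juniper=39 → close Juniper (overflow 29)
  39÷1 = 39 each, +1 to first 0

Closure order: Ashgrove, Hollowpine, Juniper
Last habitat: Dunmere with 67 animals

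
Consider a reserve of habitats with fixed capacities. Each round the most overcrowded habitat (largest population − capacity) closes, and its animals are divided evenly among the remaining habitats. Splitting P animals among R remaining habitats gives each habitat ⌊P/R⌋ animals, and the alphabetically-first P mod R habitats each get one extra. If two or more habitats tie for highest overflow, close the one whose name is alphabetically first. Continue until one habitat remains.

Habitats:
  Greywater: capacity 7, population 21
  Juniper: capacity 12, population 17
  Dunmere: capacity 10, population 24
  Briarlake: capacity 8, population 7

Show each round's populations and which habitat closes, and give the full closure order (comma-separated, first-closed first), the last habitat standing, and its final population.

Closure order: Dunmere, Greywater, Juniper
Last habitat: Briarlake with 69 animals

Round 1: Briarlake=7 Dunmere=24 Greywater=21 Juniper=17 → close Dunmere (overflow 14)
  24÷3 = 8 each, +1 to first 0
Round 2: Briarlake=15 Greywater=29 Juniper=25 → close Greywater (overflow 22)
  29÷2 = 14 each, +1 to first 1
Round 3: Briarlake=30 Juniper=39 → close Juniper (overflow 27)
  39÷1 = 39 each, +1 to first 0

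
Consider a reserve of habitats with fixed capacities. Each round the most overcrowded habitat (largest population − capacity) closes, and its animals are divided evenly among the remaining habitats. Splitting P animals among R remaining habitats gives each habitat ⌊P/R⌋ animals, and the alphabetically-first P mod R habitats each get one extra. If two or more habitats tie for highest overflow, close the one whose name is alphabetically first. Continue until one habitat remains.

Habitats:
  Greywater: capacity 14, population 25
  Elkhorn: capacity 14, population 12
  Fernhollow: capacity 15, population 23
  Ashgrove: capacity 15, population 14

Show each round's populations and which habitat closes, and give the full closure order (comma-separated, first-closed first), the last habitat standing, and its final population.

Closure order: Greywater, Fernhollow, Ashgrove
Last habitat: Elkhorn with 74 animals

Round 1: Ashgrove=14 Elkhorn=12 Fernhollow=23 Greywater=25 → close Greywater (overflow 11)
  25÷3 = 8 each, +1 to first 1
Round 2: Ashgrove=23 Elkhorn=20 Fernhollow=31 → close Fernhollow (overflow 16)
  31÷2 = 15 each, +1 to first 1
Round 3: Ashgrove=39 Elkhorn=35 → close Ashgrove (overflow 24)
  39÷1 = 39 each, +1 to first 0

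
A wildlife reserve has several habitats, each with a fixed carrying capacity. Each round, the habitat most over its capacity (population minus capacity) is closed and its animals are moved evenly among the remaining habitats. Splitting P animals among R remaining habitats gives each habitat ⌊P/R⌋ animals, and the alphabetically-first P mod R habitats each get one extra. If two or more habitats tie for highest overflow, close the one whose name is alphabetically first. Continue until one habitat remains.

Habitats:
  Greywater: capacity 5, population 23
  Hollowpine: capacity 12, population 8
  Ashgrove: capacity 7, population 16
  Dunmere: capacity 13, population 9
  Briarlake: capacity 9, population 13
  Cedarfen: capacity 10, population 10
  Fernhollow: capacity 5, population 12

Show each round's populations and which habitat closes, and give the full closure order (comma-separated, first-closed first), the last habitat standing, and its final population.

Closure order: Greywater, Ashgrove, Fernhollow, Briarlake, Cedarfen, Dunmere
Last habitat: Hollowpine with 91 animals

Round 1: Ashgrove=16 Briarlake=13 Cedarfen=10 Dunmere=9 Fernhollow=12 Greywater=23 Hollowpine=8 → close Greywater (overflow 18)
  23÷6 = 3 each, +1 to first 5
Round 2: Ashgrove=20 Briarlake=17 Cedarfen=14 Dunmere=13 Fernhollow=16 Hollowpine=11 → close Ashgrove (overflow 13)
  20÷5 = 4 each, +1 to first 0
Round 3: Briarlake=21 Cedarfen=18 Dunmere=17 Fernhollow=20 Hollowpine=15 → close Fernhollow (overflow 15)
  20÷4 = 5 each, +1 to first 0
Round 4: Briarlake=26 Cedarfen=23 Dunmere=22 Hollowpine=20 → close Briarlake (overflow 17)
  26÷3 = 8 each, +1 to first 2
Round 5: Cedarfen=32 Dunmere=31 Hollowpine=28 → close Cedarfen (overflow 22)
  32÷2 = 16 each, +1 to first 0
Round 6: Dunmere=47 Hollowpine=44 → close Dunmere (overflow 34)
  47÷1 = 47 each, +1 to first 0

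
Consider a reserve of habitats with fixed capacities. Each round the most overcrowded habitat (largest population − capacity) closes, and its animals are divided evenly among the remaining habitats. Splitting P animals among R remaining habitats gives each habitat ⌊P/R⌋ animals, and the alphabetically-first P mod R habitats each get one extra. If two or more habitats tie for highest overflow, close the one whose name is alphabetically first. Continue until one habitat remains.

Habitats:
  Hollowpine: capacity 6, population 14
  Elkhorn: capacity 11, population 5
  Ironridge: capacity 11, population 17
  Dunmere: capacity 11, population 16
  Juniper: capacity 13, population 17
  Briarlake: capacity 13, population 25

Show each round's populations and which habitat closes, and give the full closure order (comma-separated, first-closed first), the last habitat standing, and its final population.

Closure order: Briarlake, Hollowpine, Ironridge, Dunmere, Juniper
Last habitat: Elkhorn with 94 animals

Round 1: Briarlake=25 Dunmere=16 Elkhorn=5 Hollowpine=14 Ironridge=17 Juniper=17 → close Briarlake (overflow 12)
  25÷5 = 5 each, +1 to first 0
Round 2: Dunmere=21 Elkhorn=10 Hollowpine=19 Ironridge=22 Juniper=22 → close Hollowpine (overflow 13)
  19÷4 = 4 each, +1 to first 3
Round 3: Dunmere=26 Elkhorn=15 Ironridge=27 Juniper=26 → close Ironridge (overflow 16)
  27÷3 = 9 each, +1 to first 0
Round 4: Dunmere=35 Elkhorn=24 Juniper=35 → close Dunmere (overflow 24)
  35÷2 = 17 each, +1 to first 1
Round 5: Elkhorn=42 Juniper=52 → close Juniper (overflow 39)
  52÷1 = 52 each, +1 to first 0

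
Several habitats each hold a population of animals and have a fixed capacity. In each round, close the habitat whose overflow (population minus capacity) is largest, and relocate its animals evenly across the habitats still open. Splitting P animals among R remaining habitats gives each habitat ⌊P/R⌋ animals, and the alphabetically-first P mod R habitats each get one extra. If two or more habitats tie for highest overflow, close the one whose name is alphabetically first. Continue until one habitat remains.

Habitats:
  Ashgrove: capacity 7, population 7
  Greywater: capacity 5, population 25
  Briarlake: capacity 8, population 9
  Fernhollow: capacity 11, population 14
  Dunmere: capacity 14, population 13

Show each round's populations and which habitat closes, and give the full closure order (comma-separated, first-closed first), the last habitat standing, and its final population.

Closure order: Greywater, Fernhollow, Ashgrove, Briarlake
Last habitat: Dunmere with 68 animals

Round 1: Ashgrove=7 Briarlake=9 Dunmere=13 Fernhollow=14 Greywater=25 → close Greywater (overflow 20)
  25÷4 = 6 each, +1 to first 1
Round 2: Ashgrove=14 Briarlake=15 Dunmere=19 Fernhollow=20 → close Fernhollow (overflow 9)
  20÷3 = 6 each, +1 to first 2
Round 3: Ashgrove=21 Briarlake=22 Dunmere=25 → close Ashgrove (overflow 14)
  21÷2 = 10 each, +1 to first 1
Round 4: Briarlake=33 Dunmere=35 → close Briarlake (overflow 25)
  33÷1 = 33 each, +1 to first 0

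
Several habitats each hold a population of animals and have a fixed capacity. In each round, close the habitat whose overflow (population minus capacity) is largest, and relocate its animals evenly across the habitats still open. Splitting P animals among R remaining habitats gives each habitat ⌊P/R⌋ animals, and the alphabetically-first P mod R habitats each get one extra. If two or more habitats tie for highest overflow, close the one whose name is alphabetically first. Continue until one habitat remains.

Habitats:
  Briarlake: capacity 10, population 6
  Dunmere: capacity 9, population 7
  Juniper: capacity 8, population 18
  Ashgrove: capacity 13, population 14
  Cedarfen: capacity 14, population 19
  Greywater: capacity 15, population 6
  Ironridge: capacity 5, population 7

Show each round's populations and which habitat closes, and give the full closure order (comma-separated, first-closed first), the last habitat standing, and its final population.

Round 1: Ashgrove=14 Briarlake=6 Cedarfen=19 Dunmere=7 Greywater=6 Ironridge=7 Juniper=18 → close Juniper (overflow 10)
  18÷6 = 3 each, +1 to first 0
Round 2: Ashgrove=17 Briarlake=9 Cedarfen=22 Dunmere=10 Greywater=9 Ironridge=10 → close Cedarfen (overflow 8)
  22÷5 = 4 each, +1 to first 2
Round 3: Ashgrove=22 Briarlake=14 Dunmere=14 Greywater=13 Ironridge=14 → close Ashgrove (overflow 9)
  22÷4 = 5 each, +1 to first 2
Round 4: Briarlake=20 Dunmere=20 Greywater=18 Ironridge=19 → close Ironridge (overflow 14)
  19÷3 = 6 each, +1 to first 1
Round 5: Briarlake=27 Dunmere=26 Greywater=24 → close Briarlake (overflow 17)
  27÷2 = 13 each, +1 to first 1
Round 6: Dunmere=40 Greywater=37 → close Dunmere (overflow 31)
  40÷1 = 40 each, +1 to first 0

Closure order: Juniper, Cedarfen, Ashgrove, Ironridge, Briarlake, Dunmere
Last habitat: Greywater with 77 animals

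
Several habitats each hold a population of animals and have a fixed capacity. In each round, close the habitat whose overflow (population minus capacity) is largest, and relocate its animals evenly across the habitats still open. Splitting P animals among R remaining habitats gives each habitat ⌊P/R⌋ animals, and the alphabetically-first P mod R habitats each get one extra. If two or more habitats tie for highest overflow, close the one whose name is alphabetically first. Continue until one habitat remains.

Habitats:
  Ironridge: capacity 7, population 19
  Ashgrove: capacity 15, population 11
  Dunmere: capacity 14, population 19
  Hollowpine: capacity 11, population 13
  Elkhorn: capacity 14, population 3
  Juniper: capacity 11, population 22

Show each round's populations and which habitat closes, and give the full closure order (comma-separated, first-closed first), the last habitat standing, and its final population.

Round 1: Ashgrove=11 Dunmere=19 Elkhorn=3 Hollowpine=13 Ironridge=19 Juniper=22 → close Ironridge (overflow 12)
  19÷5 = 3 each, +1 to first 4
Round 2: Ashgrove=15 Dunmere=23 Elkhorn=7 Hollowpine=17 Juniper=25 → close Juniper (overflow 14)
  25÷4 = 6 each, +1 to first 1
Round 3: Ashgrove=22 Dunmere=29 Elkhorn=13 Hollowpine=23 → close Dunmere (overflow 15)
  29÷3 = 9 each, +1 to first 2
Round 4: Ashgrove=32 Elkhorn=23 Hollowpine=32 → close Hollowpine (overflow 21)
  32÷2 = 16 each, +1 to first 0
Round 5: Ashgrove=48 Elkhorn=39 → close Ashgrove (overflow 33)
  48÷1 = 48 each, +1 to first 0

Closure order: Ironridge, Juniper, Dunmere, Hollowpine, Ashgrove
Last habitat: Elkhorn with 87 animals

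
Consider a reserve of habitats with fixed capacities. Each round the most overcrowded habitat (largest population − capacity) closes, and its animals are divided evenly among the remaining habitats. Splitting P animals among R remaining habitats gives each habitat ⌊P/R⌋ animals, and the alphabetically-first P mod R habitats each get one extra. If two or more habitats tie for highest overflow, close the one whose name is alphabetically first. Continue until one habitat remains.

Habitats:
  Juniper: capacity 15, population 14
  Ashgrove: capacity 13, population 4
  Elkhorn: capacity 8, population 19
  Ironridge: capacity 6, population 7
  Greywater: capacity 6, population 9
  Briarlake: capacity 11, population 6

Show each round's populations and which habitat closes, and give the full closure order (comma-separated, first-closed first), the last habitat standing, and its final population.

Closure order: Elkhorn, Greywater, Ironridge, Juniper, Briarlake
Last habitat: Ashgrove with 59 animals

Round 1: Ashgrove=4 Briarlake=6 Elkhorn=19 Greywater=9 Ironridge=7 Juniper=14 → close Elkhorn (overflow 11)
  19÷5 = 3 each, +1 to first 4
Round 2: Ashgrove=8 Briarlake=10 Greywater=13 Ironridge=11 Juniper=17 → close Greywater (overflow 7)
  13÷4 = 3 each, +1 to first 1
Round 3: Ashgrove=12 Briarlake=13 Ironridge=14 Juniper=20 → close Ironridge (overflow 8)
  14÷3 = 4 each, +1 to first 2
Round 4: Ashgrove=17 Briarlake=18 Juniper=24 → close Juniper (overflow 9)
  24÷2 = 12 each, +1 to first 0
Round 5: Ashgrove=29 Briarlake=30 → close Briarlake (overflow 19)
  30÷1 = 30 each, +1 to first 0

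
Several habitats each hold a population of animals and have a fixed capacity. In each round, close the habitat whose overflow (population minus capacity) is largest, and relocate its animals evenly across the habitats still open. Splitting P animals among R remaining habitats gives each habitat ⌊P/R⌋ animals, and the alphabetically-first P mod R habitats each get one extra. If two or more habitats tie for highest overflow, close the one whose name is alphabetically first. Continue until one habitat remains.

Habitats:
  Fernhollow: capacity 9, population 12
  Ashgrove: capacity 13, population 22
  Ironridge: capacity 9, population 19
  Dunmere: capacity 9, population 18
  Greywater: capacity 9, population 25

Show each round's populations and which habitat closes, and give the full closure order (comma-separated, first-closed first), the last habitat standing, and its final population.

Closure order: Greywater, Ashgrove, Dunmere, Ironridge
Last habitat: Fernhollow with 96 animals

Round 1: Ashgrove=22 Dunmere=18 Fernhollow=12 Greywater=25 Ironridge=19 → close Greywater (overflow 16)
  25÷4 = 6 each, +1 to first 1
Round 2: Ashgrove=29 Dunmere=24 Fernhollow=18 Ironridge=25 → close Ashgrove (overflow 16)
  29÷3 = 9 each, +1 to first 2
Round 3: Dunmere=34 Fernhollow=28 Ironridge=34 → close Dunmere (overflow 25)
  34÷2 = 17 each, +1 to first 0
Round 4: Fernhollow=45 Ironridge=51 → close Ironridge (overflow 42)
  51÷1 = 51 each, +1 to first 0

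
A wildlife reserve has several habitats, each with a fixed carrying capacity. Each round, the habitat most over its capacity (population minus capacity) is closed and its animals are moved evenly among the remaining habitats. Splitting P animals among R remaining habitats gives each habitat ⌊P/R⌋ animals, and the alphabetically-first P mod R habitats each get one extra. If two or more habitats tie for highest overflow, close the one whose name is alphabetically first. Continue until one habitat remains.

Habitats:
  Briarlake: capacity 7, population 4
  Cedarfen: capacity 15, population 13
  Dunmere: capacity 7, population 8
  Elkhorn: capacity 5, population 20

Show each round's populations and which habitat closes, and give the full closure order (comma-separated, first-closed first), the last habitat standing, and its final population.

Closure order: Elkhorn, Dunmere, Cedarfen
Last habitat: Briarlake with 45 animals

Round 1: Briarlake=4 Cedarfen=13 Dunmere=8 Elkhorn=20 → close Elkhorn (overflow 15)
  20÷3 = 6 each, +1 to first 2
Round 2: Briarlake=11 Cedarfen=20 Dunmere=14 → close Dunmere (overflow 7)
  14÷2 = 7 each, +1 to first 0
Round 3: Briarlake=18 Cedarfen=27 → close Cedarfen (overflow 12)
  27÷1 = 27 each, +1 to first 0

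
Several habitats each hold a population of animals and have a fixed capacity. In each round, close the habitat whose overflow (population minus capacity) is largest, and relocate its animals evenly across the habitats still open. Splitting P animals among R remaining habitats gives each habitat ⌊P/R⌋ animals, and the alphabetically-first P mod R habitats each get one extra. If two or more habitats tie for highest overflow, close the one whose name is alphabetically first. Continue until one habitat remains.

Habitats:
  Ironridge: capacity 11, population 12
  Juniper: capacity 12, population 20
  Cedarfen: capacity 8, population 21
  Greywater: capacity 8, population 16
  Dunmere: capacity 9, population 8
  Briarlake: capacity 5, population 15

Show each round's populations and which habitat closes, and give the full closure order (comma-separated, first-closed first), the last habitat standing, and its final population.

Closure order: Cedarfen, Briarlake, Greywater, Juniper, Dunmere
Last habitat: Ironridge with 92 animals

Round 1: Briarlake=15 Cedarfen=21 Dunmere=8 Greywater=16 Ironridge=12 Juniper=20 → close Cedarfen (overflow 13)
  21÷5 = 4 each, +1 to first 1
Round 2: Briarlake=20 Dunmere=12 Greywater=20 Ironridge=16 Juniper=24 → close Briarlake (overflow 15)
  20÷4 = 5 each, +1 to first 0
Round 3: Dunmere=17 Greywater=25 Ironridge=21 Juniper=29 → close Greywater (overflow 17)
  25÷3 = 8 each, +1 to first 1
Round 4: Dunmere=26 Ironridge=29 Juniper=37 → close Juniper (overflow 25)
  37÷2 = 18 each, +1 to first 1
Round 5: Dunmere=45 Ironridge=47 → close Dunmere (overflow 36)
  45÷1 = 45 each, +1 to first 0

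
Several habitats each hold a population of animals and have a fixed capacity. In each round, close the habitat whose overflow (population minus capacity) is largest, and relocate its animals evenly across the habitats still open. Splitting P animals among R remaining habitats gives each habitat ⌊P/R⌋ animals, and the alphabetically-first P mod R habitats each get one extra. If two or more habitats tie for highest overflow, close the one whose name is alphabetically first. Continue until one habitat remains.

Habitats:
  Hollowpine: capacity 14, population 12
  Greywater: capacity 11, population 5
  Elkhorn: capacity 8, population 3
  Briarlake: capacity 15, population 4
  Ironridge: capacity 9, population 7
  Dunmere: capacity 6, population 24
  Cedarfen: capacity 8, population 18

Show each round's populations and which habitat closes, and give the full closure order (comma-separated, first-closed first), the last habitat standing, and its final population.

Closure order: Dunmere, Cedarfen, Hollowpine, Ironridge, Elkhorn, Greywater
Last habitat: Briarlake with 73 animals

Round 1: Briarlake=4 Cedarfen=18 Dunmere=24 Elkhorn=3 Greywater=5 Hollowpine=12 Ironridge=7 → close Dunmere (overflow 18)
  24÷6 = 4 each, +1 to first 0
Round 2: Briarlake=8 Cedarfen=22 Elkhorn=7 Greywater=9 Hollowpine=16 Ironridge=11 → close Cedarfen (overflow 14)
  22÷5 = 4 each, +1 to first 2
Round 3: Briarlake=13 Elkhorn=12 Greywater=13 Hollowpine=20 Ironridge=15 → close Hollowpine (overflow 6)
  20÷4 = 5 each, +1 to first 0
Round 4: Briarlake=18 Elkhorn=17 Greywater=18 Ironridge=20 → close Ironridge (overflow 11)
  20÷3 = 6 each, +1 to first 2
Round 5: Briarlake=25 Elkhorn=24 Greywater=24 → close Elkhorn (overflow 16)
  24÷2 = 12 each, +1 to first 0
Round 6: Briarlake=37 Greywater=36 → close Greywater (overflow 25)
  36÷1 = 36 each, +1 to first 0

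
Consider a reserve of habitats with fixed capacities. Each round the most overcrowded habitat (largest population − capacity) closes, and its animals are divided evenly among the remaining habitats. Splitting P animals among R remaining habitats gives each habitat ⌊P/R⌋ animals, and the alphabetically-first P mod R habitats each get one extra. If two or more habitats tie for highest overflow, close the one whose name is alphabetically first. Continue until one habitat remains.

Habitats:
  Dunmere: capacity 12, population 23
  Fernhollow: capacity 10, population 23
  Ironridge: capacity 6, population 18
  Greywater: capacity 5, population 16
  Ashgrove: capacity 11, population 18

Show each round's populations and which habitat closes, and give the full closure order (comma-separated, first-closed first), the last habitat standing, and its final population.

Closure order: Fernhollow, Dunmere, Greywater, Ironridge
Last habitat: Ashgrove with 98 animals

Round 1: Ashgrove=18 Dunmere=23 Fernhollow=23 Greywater=16 Ironridge=18 → close Fernhollow (overflow 13)
  23÷4 = 5 each, +1 to first 3
Round 2: Ashgrove=24 Dunmere=29 Greywater=22 Ironridge=23 → close Dunmere (overflow 17)
  29÷3 = 9 each, +1 to first 2
Round 3: Ashgrove=34 Greywater=32 Ironridge=32 → close Greywater (overflow 27)
  32÷2 = 16 each, +1 to first 0
Round 4: Ashgrove=50 Ironridge=48 → close Ironridge (overflow 42)
  48÷1 = 48 each, +1 to first 0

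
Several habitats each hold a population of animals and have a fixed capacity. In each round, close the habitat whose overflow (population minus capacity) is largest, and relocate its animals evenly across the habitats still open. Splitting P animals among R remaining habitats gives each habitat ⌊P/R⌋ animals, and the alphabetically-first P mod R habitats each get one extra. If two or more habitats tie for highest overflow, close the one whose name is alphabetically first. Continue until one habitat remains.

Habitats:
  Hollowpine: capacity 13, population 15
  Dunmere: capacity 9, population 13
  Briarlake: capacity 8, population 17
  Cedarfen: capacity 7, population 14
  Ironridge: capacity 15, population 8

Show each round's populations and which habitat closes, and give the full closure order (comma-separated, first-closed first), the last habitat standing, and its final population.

Round 1: Briarlake=17 Cedarfen=14 Dunmere=13 Hollowpine=15 Ironridge=8 → close Briarlake (overflow 9)
  17÷4 = 4 each, +1 to first 1
Round 2: Cedarfen=19 Dunmere=17 Hollowpine=19 Ironridge=12 → close Cedarfen (overflow 12)
  19÷3 = 6 each, +1 to first 1
Round 3: Dunmere=24 Hollowpine=25 Ironridge=18 → close Dunmere (overflow 15)
  24÷2 = 12 each, +1 to first 0
Round 4: Hollowpine=37 Ironridge=30 → close Hollowpine (overflow 24)
  37÷1 = 37 each, +1 to first 0

Closure order: Briarlake, Cedarfen, Dunmere, Hollowpine
Last habitat: Ironridge with 67 animals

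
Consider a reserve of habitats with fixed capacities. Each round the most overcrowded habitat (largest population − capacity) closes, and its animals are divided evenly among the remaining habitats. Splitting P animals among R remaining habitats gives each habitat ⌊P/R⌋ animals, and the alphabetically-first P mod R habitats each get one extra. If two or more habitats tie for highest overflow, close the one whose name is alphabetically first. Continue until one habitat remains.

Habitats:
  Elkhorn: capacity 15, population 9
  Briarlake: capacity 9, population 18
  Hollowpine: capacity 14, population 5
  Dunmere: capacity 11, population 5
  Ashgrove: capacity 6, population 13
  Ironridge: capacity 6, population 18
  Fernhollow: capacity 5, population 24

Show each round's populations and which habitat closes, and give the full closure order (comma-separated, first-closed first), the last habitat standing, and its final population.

Closure order: Fernhollow, Ironridge, Briarlake, Ashgrove, Dunmere, Elkhorn
Last habitat: Hollowpine with 92 animals

Round 1: Ashgrove=13 Briarlake=18 Dunmere=5 Elkhorn=9 Fernhollow=24 Hollowpine=5 Ironridge=18 → close Fernhollow (overflow 19)
  24÷6 = 4 each, +1 to first 0
Round 2: Ashgrove=17 Briarlake=22 Dunmere=9 Elkhorn=13 Hollowpine=9 Ironridge=22 → close Ironridge (overflow 16)
  22÷5 = 4 each, +1 to first 2
Round 3: Ashgrove=22 Briarlake=27 Dunmere=13 Elkhorn=17 Hollowpine=13 → close Briarlake (overflow 18)
  27÷4 = 6 each, +1 to first 3
Round 4: Ashgrove=29 Dunmere=20 Elkhorn=24 Hollowpine=19 → close Ashgrove (overflow 23)
  29÷3 = 9 each, +1 to first 2
Round 5: Dunmere=30 Elkhorn=34 Hollowpine=28 → close Dunmere (overflow 19)
  30÷2 = 15 each, +1 to first 0
Round 6: Elkhorn=49 Hollowpine=43 → close Elkhorn (overflow 34)
  49÷1 = 49 each, +1 to first 0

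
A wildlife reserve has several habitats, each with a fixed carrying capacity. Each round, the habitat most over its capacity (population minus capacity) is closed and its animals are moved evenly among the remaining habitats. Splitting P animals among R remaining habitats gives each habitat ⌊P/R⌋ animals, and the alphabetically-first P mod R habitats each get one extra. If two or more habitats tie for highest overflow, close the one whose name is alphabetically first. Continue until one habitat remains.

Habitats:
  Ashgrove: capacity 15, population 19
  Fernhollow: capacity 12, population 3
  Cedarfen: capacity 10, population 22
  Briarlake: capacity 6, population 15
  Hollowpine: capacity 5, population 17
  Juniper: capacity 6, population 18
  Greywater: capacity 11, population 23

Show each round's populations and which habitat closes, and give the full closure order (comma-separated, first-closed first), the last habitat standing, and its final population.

Closure order: Cedarfen, Greywater, Hollowpine, Juniper, Briarlake, Ashgrove
Last habitat: Fernhollow with 117 animals

Round 1: Ashgrove=19 Briarlake=15 Cedarfen=22 Fernhollow=3 Greywater=23 Hollowpine=17 Juniper=18 → close Cedarfen (overflow 12)
  22÷6 = 3 each, +1 to first 4
Round 2: Ashgrove=23 Briarlake=19 Fernhollow=7 Greywater=27 Hollowpine=20 Juniper=21 → close Greywater (overflow 16)
  27÷5 = 5 each, +1 to first 2
Round 3: Ashgrove=29 Briarlake=25 Fernhollow=12 Hollowpine=25 Juniper=26 → close Hollowpine (overflow 20)
  25÷4 = 6 each, +1 to first 1
Round 4: Ashgrove=36 Briarlake=31 Fernhollow=18 Juniper=32 → close Juniper (overflow 26)
  32÷3 = 10 each, +1 to first 2
Round 5: Ashgrove=47 Briarlake=42 Fernhollow=28 → close Briarlake (overflow 36)
  42÷2 = 21 each, +1 to first 0
Round 6: Ashgrove=68 Fernhollow=49 → close Ashgrove (overflow 53)
  68÷1 = 68 each, +1 to first 0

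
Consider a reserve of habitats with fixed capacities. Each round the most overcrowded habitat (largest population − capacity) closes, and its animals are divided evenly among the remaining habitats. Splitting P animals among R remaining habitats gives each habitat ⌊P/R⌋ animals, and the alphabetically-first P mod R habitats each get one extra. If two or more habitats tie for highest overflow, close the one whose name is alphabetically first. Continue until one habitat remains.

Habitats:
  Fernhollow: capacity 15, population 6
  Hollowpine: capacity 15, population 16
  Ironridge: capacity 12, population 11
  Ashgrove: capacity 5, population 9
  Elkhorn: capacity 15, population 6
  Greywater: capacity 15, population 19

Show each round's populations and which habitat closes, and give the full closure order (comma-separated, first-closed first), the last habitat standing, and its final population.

Closure order: Ashgrove, Greywater, Hollowpine, Ironridge, Elkhorn
Last habitat: Fernhollow with 67 animals

Round 1: Ashgrove=9 Elkhorn=6 Fernhollow=6 Greywater=19 Hollowpine=16 Ironridge=11 → close Ashgrove (overflow 4)
  9÷5 = 1 each, +1 to first 4
Round 2: Elkhorn=8 Fernhollow=8 Greywater=21 Hollowpine=18 Ironridge=12 → close Greywater (overflow 6)
  21÷4 = 5 each, +1 to first 1
Round 3: Elkhorn=14 Fernhollow=13 Hollowpine=23 Ironridge=17 → close Hollowpine (overflow 8)
  23÷3 = 7 each, +1 to first 2
Round 4: Elkhorn=22 Fernhollow=21 Ironridge=24 → close Ironridge (overflow 12)
  24÷2 = 12 each, +1 to first 0
Round 5: Elkhorn=34 Fernhollow=33 → close Elkhorn (overflow 19)
  34÷1 = 34 each, +1 to first 0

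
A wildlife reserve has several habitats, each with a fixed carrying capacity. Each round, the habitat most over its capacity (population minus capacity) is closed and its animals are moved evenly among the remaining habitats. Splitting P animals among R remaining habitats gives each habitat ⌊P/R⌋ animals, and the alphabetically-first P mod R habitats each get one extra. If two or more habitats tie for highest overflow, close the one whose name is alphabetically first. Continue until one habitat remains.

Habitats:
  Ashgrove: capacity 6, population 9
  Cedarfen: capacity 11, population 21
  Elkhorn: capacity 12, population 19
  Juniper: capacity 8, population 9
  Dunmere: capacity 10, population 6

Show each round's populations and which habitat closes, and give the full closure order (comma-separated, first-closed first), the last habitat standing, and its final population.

Round 1: Ashgrove=9 Cedarfen=21 Dunmere=6 Elkhorn=19 Juniper=9 → close Cedarfen (overflow 10)
  21÷4 = 5 each, +1 to first 1
Round 2: Ashgrove=15 Dunmere=11 Elkhorn=24 Juniper=14 → close Elkhorn (overflow 12)
  24÷3 = 8 each, +1 to first 0
Round 3: Ashgrove=23 Dunmere=19 Juniper=22 → close Ashgrove (overflow 17)
  23÷2 = 11 each, +1 to first 1
Round 4: Dunmere=31 Juniper=33 → close Juniper (overflow 25)
  33÷1 = 33 each, +1 to first 0

Closure order: Cedarfen, Elkhorn, Ashgrove, Juniper
Last habitat: Dunmere with 64 animals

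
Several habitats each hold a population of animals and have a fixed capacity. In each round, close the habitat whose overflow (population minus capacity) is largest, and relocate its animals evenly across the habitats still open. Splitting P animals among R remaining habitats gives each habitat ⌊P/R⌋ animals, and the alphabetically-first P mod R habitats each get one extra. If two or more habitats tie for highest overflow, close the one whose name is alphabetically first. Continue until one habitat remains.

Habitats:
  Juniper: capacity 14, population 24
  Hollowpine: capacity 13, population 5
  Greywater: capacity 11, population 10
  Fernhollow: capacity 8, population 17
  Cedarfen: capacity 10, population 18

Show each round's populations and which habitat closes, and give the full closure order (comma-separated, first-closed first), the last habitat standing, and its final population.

Closure order: Juniper, Fernhollow, Cedarfen, Greywater
Last habitat: Hollowpine with 74 animals

Round 1: Cedarfen=18 Fernhollow=17 Greywater=10 Hollowpine=5 Juniper=24 → close Juniper (overflow 10)
  24÷4 = 6 each, +1 to first 0
Round 2: Cedarfen=24 Fernhollow=23 Greywater=16 Hollowpine=11 → close Fernhollow (overflow 15)
  23÷3 = 7 each, +1 to first 2
Round 3: Cedarfen=32 Greywater=24 Hollowpine=18 → close Cedarfen (overflow 22)
  32÷2 = 16 each, +1 to first 0
Round 4: Greywater=40 Hollowpine=34 → close Greywater (overflow 29)
  40÷1 = 40 each, +1 to first 0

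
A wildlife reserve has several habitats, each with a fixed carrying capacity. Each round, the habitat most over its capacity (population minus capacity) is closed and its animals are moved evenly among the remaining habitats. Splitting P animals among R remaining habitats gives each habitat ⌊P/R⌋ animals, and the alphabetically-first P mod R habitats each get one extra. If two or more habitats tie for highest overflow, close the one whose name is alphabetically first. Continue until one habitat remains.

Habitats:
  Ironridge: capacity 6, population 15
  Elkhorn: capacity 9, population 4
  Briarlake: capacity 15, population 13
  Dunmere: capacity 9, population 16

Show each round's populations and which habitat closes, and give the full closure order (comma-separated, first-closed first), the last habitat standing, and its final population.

Closure order: Ironridge, Dunmere, Briarlake
Last habitat: Elkhorn with 48 animals

Round 1: Briarlake=13 Dunmere=16 Elkhorn=4 Ironridge=15 → close Ironridge (overflow 9)
  15÷3 = 5 each, +1 to first 0
Round 2: Briarlake=18 Dunmere=21 Elkhorn=9 → close Dunmere (overflow 12)
  21÷2 = 10 each, +1 to first 1
Round 3: Briarlake=29 Elkhorn=19 → close Briarlake (overflow 14)
  29÷1 = 29 each, +1 to first 0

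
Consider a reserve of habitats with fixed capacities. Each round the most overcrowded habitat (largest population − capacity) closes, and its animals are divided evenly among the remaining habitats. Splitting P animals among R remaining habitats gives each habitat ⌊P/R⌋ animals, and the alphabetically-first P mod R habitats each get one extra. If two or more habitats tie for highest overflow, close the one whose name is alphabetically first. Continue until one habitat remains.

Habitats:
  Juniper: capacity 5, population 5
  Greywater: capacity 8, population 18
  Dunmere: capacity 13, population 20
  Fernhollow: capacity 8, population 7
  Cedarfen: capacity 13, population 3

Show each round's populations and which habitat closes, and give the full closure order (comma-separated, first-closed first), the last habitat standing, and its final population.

Round 1: Cedarfen=3 Dunmere=20 Fernhollow=7 Greywater=18 Juniper=5 → close Greywater (overflow 10)
  18÷4 = 4 each, +1 to first 2
Round 2: Cedarfen=8 Dunmere=25 Fernhollow=11 Juniper=9 → close Dunmere (overflow 12)
  25÷3 = 8 each, +1 to first 1
Round 3: Cedarfen=17 Fernhollow=19 Juniper=17 → close Juniper (overflow 12)
  17÷2 = 8 each, +1 to first 1
Round 4: Cedarfen=26 Fernhollow=27 → close Fernhollow (overflow 19)
  27÷1 = 27 each, +1 to first 0

Closure order: Greywater, Dunmere, Juniper, Fernhollow
Last habitat: Cedarfen with 53 animals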